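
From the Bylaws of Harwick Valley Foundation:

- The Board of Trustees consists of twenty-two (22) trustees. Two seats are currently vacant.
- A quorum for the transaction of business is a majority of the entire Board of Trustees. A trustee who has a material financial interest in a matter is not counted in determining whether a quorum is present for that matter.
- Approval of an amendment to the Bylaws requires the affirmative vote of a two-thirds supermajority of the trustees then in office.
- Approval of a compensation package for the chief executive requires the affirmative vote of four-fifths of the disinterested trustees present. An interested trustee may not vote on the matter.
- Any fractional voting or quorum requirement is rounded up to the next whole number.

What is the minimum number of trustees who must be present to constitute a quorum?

12

A majority of 22 is 12.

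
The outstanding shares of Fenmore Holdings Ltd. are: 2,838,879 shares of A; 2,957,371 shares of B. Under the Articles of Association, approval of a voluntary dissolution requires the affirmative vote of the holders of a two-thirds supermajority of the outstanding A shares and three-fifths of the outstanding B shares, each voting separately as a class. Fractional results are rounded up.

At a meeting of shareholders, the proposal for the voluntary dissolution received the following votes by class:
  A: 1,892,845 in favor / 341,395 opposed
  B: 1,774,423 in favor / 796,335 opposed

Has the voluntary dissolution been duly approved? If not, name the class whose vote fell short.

Approved — every class gave the required vote.

A: 2/3 of 2838879 = 1892586; 1,892,586 required, 1,892,845 in favor — approved.
B: 3/5 of 2957371 = 1774422.60, rounded up to 1774423; 1,774,423 required, 1,774,423 in favor — approved.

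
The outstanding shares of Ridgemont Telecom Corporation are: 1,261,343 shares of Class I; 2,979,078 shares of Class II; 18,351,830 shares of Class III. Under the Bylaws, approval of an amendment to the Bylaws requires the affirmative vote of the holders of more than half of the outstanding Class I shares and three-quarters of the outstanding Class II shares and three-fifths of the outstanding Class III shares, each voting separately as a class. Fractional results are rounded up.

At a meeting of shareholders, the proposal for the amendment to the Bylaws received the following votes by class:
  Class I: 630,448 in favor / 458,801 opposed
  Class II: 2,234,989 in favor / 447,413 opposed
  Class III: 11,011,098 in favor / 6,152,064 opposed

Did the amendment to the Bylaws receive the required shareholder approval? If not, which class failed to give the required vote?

Not approved — the Class I shares did not give the required vote.

Class I: a majority of 1261343 is 630672; 630,672 required, 630,448 in favor — not approved.
Class II: 3/4 of 2979078 = 2234308.50, rounded up to 2234309; 2,234,309 required, 2,234,989 in favor — approved.
Class III: 3/5 of 18351830 = 11011098; 11,011,098 required, 11,011,098 in favor — approved.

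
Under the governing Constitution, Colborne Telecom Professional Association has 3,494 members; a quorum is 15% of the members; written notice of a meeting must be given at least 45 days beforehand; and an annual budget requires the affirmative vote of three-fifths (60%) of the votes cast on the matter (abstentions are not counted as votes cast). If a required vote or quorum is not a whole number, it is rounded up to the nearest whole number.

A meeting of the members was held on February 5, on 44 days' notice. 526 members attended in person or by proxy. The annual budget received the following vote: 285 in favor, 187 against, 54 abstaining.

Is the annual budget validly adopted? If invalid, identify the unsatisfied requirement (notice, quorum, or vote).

Invalid — notice requirement not satisfied.

Notice: 44 days given; 45 required. Not satisfied.
Quorum: 15% of 3,494 = 524.10, rounded up to 525; 526 present. Satisfied.
Vote: requires three-fifths of the votes cast (526 − 54 abstaining = 472); 3/5 of 472 = 283.20, rounded up to 284, so 284 needed; 285 in favor. Satisfied.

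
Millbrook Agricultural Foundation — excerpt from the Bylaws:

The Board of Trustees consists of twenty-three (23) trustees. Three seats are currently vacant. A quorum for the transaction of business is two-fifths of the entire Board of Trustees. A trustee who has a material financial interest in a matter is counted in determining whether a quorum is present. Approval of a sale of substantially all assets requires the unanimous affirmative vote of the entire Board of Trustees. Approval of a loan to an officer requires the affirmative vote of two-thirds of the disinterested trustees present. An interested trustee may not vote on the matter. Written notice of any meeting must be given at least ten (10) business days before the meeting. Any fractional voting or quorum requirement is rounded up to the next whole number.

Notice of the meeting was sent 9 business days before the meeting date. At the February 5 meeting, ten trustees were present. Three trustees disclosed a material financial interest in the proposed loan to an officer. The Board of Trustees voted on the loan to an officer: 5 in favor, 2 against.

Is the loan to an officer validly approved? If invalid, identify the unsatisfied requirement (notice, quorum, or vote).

Invalid — notice requirement not satisfied.

Notice: 9 business days given; 10 required (9 < 10). Not satisfied.
Quorum: 10 present (interested trustees count toward quorum); quorum is 10. Satisfied.
Vote: the loan to an officer requires two-thirds of the disinterested trustees present (10 − 3 = 7). 2/3 of 7 = 4.67, rounded up to 5, so 5 affirmative votes are needed; 5 voted in favor. Satisfied.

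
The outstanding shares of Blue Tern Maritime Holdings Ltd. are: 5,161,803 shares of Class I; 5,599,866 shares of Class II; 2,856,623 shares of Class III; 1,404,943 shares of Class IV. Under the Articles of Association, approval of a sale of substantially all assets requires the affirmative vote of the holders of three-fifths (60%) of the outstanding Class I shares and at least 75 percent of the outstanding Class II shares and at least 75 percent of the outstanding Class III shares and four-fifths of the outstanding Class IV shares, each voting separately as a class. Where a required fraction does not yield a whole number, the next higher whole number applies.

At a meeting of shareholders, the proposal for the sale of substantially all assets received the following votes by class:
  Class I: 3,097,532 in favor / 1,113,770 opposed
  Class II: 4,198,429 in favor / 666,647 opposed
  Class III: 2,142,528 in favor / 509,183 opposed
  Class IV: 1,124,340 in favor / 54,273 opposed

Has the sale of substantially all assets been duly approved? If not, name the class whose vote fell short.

Not approved — the Class II shares did not give the required vote.

Class I: 3/5 of 5161803 = 3097081.80, rounded up to 3097082; 3,097,082 required, 3,097,532 in favor — approved.
Class II: 3/4 of 5599866 = 4199899.50, rounded up to 4199900; 4,199,900 required, 4,198,429 in favor — not approved.
Class III: 3/4 of 2856623 = 2142467.25, rounded up to 2142468; 2,142,468 required, 2,142,528 in favor — approved.
Class IV: 4/5 of 1404943 = 1123954.40, rounded up to 1123955; 1,123,955 required, 1,124,340 in favor — approved.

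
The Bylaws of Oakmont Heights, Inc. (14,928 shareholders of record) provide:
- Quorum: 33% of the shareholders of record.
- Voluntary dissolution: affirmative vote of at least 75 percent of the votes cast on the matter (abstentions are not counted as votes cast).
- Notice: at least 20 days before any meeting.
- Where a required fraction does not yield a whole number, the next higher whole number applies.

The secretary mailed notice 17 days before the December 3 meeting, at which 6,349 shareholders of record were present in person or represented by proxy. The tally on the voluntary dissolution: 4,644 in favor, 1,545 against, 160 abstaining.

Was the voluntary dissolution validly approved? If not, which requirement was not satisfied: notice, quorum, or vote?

Invalid — notice requirement not satisfied.

Notice: 17 days given; 20 required. Not satisfied.
Quorum: 33% of 14,928 = 4,926.24, rounded up to 4,927; 6,349 present. Satisfied.
Vote: requires three-fourths of the votes cast (6,349 − 160 abstaining = 6,189); 3/4 of 6189 = 4641.75, rounded up to 4642, so 4,642 needed; 4,644 in favor. Satisfied.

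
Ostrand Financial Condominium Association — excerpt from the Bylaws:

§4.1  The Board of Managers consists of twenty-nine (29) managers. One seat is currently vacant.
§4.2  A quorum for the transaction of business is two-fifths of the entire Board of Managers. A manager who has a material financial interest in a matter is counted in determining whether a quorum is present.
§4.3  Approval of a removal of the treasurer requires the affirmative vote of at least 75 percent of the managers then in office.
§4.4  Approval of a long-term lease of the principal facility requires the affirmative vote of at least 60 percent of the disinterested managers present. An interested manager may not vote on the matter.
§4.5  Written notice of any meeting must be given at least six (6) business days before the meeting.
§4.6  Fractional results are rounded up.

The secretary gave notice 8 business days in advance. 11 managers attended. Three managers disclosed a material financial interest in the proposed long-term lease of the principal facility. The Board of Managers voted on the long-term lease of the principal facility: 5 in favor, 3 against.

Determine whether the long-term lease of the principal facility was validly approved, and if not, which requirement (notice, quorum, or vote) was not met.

Notice: 8 business days given; 6 required (8 ≥ 6). Satisfied.
Quorum: 11 present (interested managers count toward quorum); quorum is 12. Not satisfied.
Vote: the long-term lease of the principal facility requires three-fifths of the disinterested managers present (11 − 3 = 8). 3/5 of 8 = 4.80, rounded up to 5, so 5 affirmative votes are needed; 5 voted in favor. Satisfied. (Moot — without a quorum no business can be validly transacted.)

Invalid — quorum requirement not satisfied.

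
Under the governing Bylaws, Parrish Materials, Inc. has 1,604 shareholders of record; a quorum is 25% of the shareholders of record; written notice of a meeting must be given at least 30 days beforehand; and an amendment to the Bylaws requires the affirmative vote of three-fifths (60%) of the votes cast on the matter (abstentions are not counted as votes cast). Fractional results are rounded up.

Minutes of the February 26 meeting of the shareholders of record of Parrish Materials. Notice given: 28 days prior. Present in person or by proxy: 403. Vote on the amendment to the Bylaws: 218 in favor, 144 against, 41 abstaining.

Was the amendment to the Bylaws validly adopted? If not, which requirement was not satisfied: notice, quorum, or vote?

Invalid — notice requirement not satisfied.

Notice: 28 days given; 30 required. Not satisfied.
Quorum: 25% of 1,604 = 401; 403 present. Satisfied.
Vote: requires three-fifths of the votes cast (403 − 41 abstaining = 362); 3/5 of 362 = 217.20, rounded up to 218, so 218 needed; 218 in favor. Satisfied.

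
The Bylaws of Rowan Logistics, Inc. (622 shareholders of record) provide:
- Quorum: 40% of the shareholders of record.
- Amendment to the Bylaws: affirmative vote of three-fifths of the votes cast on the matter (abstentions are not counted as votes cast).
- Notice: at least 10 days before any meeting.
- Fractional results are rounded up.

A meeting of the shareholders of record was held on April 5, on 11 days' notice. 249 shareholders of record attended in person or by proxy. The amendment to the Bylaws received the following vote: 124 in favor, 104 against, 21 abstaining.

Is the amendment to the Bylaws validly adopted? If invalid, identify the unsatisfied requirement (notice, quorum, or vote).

Invalid — vote requirement not satisfied.

Notice: 11 days given; 10 required. Satisfied.
Quorum: 40% of 622 = 248.80, rounded up to 249; 249 present. Satisfied.
Vote: requires three-fifths of the votes cast (249 − 21 abstaining = 228); 3/5 of 228 = 136.80, rounded up to 137, so 137 needed; 124 in favor. Not satisfied.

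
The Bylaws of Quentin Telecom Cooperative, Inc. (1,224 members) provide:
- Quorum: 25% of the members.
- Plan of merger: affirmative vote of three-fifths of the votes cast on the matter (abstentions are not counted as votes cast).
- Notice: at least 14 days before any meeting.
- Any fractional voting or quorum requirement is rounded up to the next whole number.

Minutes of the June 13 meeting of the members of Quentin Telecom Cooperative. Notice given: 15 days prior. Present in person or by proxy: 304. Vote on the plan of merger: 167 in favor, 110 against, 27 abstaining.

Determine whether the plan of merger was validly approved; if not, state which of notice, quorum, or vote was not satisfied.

Notice: 15 days given; 14 required. Satisfied.
Quorum: 25% of 1,224 = 306; 304 present. Not satisfied.
Vote: requires three-fifths of the votes cast (304 − 27 abstaining = 277); 3/5 of 277 = 166.20, rounded up to 167, so 167 needed; 167 in favor. Satisfied.

Invalid — quorum requirement not satisfied.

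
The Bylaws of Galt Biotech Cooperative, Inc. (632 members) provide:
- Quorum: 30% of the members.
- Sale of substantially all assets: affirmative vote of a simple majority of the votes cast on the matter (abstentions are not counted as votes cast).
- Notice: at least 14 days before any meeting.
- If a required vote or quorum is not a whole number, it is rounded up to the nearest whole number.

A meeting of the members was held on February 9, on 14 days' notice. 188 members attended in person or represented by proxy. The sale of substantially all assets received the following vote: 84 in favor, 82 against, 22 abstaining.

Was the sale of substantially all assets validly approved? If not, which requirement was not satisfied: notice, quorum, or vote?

Invalid — quorum requirement not satisfied.

Notice: 14 days given; 14 required. Satisfied.
Quorum: 30% of 632 = 189.60, rounded up to 190; 188 present. Not satisfied.
Vote: requires a majority of the votes cast (188 − 22 abstaining = 166); a majority of 166 is 84, so 84 needed; 84 in favor. Satisfied.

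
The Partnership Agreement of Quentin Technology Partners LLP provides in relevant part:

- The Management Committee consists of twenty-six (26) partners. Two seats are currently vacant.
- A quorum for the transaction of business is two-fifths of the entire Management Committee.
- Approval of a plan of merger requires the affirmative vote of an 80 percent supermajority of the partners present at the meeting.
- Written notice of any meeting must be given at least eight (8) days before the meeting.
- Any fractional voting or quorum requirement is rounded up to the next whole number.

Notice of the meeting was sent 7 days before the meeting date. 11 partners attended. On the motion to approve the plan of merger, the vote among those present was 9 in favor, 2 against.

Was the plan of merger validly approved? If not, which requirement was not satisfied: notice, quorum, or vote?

Invalid — notice requirement not satisfied.

Notice: 7 days given; 8 required (7 < 8). Not satisfied.
Quorum: 11 present; quorum is 11. Satisfied.
Vote: the plan of merger requires four-fifths of the partners present (11). 4/5 of 11 = 8.80, rounded up to 9, so 9 affirmative votes are needed; 9 voted in favor. Satisfied.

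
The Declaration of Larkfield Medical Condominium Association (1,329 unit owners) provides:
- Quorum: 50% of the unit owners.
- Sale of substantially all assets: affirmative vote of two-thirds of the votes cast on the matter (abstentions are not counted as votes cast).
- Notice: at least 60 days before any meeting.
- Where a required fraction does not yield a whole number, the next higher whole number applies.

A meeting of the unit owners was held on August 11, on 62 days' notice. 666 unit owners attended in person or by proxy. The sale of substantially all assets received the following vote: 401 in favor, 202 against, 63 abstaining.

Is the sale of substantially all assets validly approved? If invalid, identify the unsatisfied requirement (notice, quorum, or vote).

Invalid — vote requirement not satisfied.

Notice: 62 days given; 60 required. Satisfied.
Quorum: 50% of 1,329 = 664.50, rounded up to 665; 666 present. Satisfied.
Vote: requires two-thirds of the votes cast (666 − 63 abstaining = 603); 2/3 of 603 = 402, so 402 needed; 401 in favor. Not satisfied.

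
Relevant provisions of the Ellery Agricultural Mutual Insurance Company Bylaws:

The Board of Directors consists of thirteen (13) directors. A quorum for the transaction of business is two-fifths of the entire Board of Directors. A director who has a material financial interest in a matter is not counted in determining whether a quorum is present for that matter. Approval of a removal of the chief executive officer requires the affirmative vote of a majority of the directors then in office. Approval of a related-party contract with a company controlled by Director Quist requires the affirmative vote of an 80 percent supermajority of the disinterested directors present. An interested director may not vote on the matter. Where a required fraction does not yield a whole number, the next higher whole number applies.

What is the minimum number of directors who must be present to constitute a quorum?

6

2/5 of 13 = 5.20, rounded up to 6.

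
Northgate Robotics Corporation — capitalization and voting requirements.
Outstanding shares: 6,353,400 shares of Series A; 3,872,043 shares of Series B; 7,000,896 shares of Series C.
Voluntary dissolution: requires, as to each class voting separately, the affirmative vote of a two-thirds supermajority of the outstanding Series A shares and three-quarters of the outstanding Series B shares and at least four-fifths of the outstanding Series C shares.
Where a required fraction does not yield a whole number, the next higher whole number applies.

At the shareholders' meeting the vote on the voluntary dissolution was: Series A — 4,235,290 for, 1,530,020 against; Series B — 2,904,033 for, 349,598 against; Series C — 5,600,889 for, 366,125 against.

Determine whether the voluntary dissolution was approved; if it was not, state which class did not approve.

Not approved — the Series A shares did not give the required vote.

Series A: 2/3 of 6353400 = 4235600; 4,235,600 required, 4,235,290 in favor — not approved.
Series B: 3/4 of 3872043 = 2904032.25, rounded up to 2904033; 2,904,033 required, 2,904,033 in favor — approved.
Series C: 4/5 of 7000896 = 5600716.80, rounded up to 5600717; 5,600,717 required, 5,600,889 in favor — approved.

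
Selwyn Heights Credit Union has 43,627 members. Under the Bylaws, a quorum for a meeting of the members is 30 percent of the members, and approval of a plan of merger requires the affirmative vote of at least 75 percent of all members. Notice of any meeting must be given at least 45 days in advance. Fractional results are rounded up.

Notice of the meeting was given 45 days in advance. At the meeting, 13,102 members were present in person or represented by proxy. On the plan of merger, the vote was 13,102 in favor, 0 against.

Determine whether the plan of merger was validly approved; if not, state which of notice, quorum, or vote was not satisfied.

Notice: 45 days given; 45 required. Satisfied.
Quorum: 30% of 43,627 = 13,088.10, rounded up to 13,089; 13,102 present. Satisfied.
Vote: requires three-fourths of all members (43,627); 3/4 of 43627 = 32720.25, rounded up to 32721, so 32,721 needed; 13,102 in favor. Not satisfied.

Invalid — vote requirement not satisfied.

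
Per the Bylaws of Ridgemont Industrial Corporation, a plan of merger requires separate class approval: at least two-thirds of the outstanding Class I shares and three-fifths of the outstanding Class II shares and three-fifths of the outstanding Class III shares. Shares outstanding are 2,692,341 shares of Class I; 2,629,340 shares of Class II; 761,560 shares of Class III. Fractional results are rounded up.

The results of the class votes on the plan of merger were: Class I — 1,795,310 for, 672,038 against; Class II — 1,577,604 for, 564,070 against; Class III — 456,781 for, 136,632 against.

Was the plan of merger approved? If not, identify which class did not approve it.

Class I: 2/3 of 2692341 = 1794894; 1,794,894 required, 1,795,310 in favor — approved.
Class II: 3/5 of 2629340 = 1577604; 1,577,604 required, 1,577,604 in favor — approved.
Class III: 3/5 of 761560 = 456936; 456,936 required, 456,781 in favor — not approved.

Not approved — the Class III shares did not give the required vote.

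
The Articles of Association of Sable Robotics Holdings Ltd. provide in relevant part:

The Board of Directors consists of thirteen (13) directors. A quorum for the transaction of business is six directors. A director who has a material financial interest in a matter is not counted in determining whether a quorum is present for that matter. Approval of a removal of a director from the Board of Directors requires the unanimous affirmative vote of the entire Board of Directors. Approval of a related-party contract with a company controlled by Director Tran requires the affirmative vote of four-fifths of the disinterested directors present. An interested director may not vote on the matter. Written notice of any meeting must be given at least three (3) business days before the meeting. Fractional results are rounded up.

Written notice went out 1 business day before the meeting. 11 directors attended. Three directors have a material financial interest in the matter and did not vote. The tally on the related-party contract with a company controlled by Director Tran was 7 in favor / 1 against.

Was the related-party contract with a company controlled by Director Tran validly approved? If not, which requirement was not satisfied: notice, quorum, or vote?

Notice: 1 business day given; 3 required (1 < 3). Not satisfied.
Quorum: 11 present, but the 3 interested directors do not count, leaving 8. Quorum is 6. Satisfied.
Vote: the related-party contract with a company controlled by Director Tran requires four-fifths of the disinterested directors present (11 − 3 = 8). 4/5 of 8 = 6.40, rounded up to 7, so 7 affirmative votes are needed; 7 voted in favor. Satisfied.

Invalid — notice requirement not satisfied.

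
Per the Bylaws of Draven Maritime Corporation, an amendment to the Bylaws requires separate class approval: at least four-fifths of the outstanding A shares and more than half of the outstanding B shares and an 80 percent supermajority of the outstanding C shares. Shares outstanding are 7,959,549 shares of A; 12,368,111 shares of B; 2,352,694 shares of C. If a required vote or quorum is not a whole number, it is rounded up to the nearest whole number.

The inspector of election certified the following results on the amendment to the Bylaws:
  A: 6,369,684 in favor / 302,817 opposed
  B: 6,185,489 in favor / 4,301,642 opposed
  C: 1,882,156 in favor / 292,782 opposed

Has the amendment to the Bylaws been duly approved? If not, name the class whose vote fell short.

Approved — every class gave the required vote.

A: 4/5 of 7959549 = 6367639.20, rounded up to 6367640; 6,367,640 required, 6,369,684 in favor — approved.
B: a majority of 12368111 is 6184056; 6,184,056 required, 6,185,489 in favor — approved.
C: 4/5 of 2352694 = 1882155.20, rounded up to 1882156; 1,882,156 required, 1,882,156 in favor — approved.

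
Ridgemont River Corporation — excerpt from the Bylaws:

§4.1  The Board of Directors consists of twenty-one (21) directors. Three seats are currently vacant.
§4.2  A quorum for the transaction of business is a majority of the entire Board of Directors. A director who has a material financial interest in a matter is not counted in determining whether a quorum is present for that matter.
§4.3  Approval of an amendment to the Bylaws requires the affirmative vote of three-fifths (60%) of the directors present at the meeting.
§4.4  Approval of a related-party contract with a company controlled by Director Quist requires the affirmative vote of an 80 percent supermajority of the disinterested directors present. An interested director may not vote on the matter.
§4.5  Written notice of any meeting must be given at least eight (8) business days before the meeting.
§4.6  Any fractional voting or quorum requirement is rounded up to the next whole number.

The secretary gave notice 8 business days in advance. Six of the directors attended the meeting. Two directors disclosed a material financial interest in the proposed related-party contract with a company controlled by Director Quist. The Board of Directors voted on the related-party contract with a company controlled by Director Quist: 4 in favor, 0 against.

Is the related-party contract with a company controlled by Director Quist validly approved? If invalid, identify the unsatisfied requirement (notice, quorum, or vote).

Notice: 8 business days given; 8 required (8 ≥ 8). Satisfied.
Quorum: 6 present, but the 2 interested directors do not count, leaving 4. Quorum is 11. Not satisfied.
Vote: the related-party contract with a company controlled by Director Quist requires four-fifths of the disinterested directors present (6 − 2 = 4). 4/5 of 4 = 3.20, rounded up to 4, so 4 affirmative votes are needed; 4 voted in favor. Satisfied. (Moot — without a quorum no business can be validly transacted.)

Invalid — quorum requirement not satisfied.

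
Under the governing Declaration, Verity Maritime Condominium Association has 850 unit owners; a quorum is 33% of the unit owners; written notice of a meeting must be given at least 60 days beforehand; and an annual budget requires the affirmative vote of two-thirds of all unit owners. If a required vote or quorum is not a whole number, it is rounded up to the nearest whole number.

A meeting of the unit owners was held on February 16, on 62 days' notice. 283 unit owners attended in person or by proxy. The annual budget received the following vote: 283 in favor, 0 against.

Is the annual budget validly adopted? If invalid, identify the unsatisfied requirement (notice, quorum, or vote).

Notice: 62 days given; 60 required. Satisfied.
Quorum: 33% of 850 = 280.50, rounded up to 281; 283 present. Satisfied.
Vote: requires two-thirds of all unit owners (850); 2/3 of 850 = 566.67, rounded up to 567, so 567 needed; 283 in favor. Not satisfied.

Invalid — vote requirement not satisfied.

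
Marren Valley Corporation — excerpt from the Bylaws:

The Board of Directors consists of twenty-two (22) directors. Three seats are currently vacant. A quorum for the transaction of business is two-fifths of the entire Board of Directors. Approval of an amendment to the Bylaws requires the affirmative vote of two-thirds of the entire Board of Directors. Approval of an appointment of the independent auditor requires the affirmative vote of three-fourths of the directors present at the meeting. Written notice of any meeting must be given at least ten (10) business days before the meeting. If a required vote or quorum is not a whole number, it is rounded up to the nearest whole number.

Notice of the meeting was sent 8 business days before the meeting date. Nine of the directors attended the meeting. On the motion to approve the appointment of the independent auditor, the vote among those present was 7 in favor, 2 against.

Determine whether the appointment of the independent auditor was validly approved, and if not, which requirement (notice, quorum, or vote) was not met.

Invalid — notice requirement not satisfied.

Notice: 8 business days given; 10 required (8 < 10). Not satisfied.
Quorum: 9 present; quorum is 9. Satisfied.
Vote: the appointment of the independent auditor requires three-fourths of the directors present (9). 3/4 of 9 = 6.75, rounded up to 7, so 7 affirmative votes are needed; 7 voted in favor. Satisfied.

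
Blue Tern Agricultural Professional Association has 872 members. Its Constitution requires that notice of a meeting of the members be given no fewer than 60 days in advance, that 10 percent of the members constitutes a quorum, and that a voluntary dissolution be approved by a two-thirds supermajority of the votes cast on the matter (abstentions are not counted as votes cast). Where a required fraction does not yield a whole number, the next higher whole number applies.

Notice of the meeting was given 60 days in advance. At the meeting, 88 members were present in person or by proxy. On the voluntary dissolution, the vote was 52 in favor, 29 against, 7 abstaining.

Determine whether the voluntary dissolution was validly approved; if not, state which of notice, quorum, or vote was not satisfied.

Notice: 60 days given; 60 required. Satisfied.
Quorum: 10% of 872 = 87.20, rounded up to 88; 88 present. Satisfied.
Vote: requires two-thirds of the votes cast (88 − 7 abstaining = 81); 2/3 of 81 = 54, so 54 needed; 52 in favor. Not satisfied.

Invalid — vote requirement not satisfied.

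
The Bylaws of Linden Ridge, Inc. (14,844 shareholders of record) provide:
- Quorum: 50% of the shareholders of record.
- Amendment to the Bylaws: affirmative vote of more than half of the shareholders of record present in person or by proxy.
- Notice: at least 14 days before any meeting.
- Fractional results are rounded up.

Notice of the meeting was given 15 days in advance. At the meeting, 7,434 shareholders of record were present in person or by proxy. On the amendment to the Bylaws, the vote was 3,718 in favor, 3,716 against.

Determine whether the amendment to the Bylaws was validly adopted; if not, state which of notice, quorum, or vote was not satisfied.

Valid — all requirements satisfied.

Notice: 15 days given; 14 required. Satisfied.
Quorum: 50% of 14,844 = 7,422; 7,434 present. Satisfied.
Vote: requires a majority of those present (7,434); a majority of 7434 is 3718, so 3,718 needed; 3,718 in favor. Satisfied.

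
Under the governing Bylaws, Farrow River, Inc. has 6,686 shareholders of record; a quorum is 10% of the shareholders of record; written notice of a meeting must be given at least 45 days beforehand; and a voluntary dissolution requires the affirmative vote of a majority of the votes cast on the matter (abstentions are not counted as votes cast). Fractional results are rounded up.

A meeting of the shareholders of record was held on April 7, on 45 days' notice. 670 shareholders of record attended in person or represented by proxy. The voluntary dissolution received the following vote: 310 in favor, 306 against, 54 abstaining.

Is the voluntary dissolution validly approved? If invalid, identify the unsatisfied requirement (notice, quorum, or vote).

Notice: 45 days given; 45 required. Satisfied.
Quorum: 10% of 6,686 = 668.60, rounded up to 669; 670 present. Satisfied.
Vote: requires a majority of the votes cast (670 − 54 abstaining = 616); a majority of 616 is 309, so 309 needed; 310 in favor. Satisfied.

Valid — all requirements satisfied.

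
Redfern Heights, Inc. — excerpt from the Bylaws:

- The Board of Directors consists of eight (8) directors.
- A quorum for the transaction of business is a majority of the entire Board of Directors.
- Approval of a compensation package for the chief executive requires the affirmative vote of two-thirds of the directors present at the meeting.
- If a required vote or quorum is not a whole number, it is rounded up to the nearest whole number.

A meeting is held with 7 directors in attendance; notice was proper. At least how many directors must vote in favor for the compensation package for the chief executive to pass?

5

The compensation package for the chief executive requires two-thirds of the directors present (7).
2/3 of 7 = 4.67, rounded up to 5.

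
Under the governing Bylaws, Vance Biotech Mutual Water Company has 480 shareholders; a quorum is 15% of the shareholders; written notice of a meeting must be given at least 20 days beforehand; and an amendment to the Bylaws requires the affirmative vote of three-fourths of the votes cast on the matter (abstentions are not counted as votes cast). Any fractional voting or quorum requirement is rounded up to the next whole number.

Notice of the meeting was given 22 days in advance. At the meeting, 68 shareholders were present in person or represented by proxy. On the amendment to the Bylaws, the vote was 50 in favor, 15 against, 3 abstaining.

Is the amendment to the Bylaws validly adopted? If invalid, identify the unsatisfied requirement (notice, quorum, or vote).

Invalid — quorum requirement not satisfied.

Notice: 22 days given; 20 required. Satisfied.
Quorum: 15% of 480 = 72; 68 present. Not satisfied.
Vote: requires three-fourths of the votes cast (68 − 3 abstaining = 65); 3/4 of 65 = 48.75, rounded up to 49, so 49 needed; 50 in favor. Satisfied.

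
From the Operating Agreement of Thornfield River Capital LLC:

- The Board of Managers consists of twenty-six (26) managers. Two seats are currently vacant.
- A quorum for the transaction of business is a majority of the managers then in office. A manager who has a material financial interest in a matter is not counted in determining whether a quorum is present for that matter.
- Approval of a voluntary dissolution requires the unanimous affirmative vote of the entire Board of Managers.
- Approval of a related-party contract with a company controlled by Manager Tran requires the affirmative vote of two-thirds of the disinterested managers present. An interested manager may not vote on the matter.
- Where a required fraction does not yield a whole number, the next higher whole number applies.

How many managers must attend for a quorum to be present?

13

A majority of 24 is 13.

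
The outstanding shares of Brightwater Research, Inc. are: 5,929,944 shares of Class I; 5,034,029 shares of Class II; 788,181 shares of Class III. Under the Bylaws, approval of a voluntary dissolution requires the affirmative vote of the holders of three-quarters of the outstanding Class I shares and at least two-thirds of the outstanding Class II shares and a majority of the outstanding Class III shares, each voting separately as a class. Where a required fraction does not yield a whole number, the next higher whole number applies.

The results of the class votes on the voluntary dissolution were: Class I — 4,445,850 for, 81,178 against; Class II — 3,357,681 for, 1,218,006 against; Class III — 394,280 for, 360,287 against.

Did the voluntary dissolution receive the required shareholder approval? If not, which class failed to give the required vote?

Class I: 3/4 of 5929944 = 4447458; 4,447,458 required, 4,445,850 in favor — not approved.
Class II: 2/3 of 5034029 = 3356019.33, rounded up to 3356020; 3,356,020 required, 3,357,681 in favor — approved.
Class III: a majority of 788181 is 394091; 394,091 required, 394,280 in favor — approved.

Not approved — the Class I shares did not give the required vote.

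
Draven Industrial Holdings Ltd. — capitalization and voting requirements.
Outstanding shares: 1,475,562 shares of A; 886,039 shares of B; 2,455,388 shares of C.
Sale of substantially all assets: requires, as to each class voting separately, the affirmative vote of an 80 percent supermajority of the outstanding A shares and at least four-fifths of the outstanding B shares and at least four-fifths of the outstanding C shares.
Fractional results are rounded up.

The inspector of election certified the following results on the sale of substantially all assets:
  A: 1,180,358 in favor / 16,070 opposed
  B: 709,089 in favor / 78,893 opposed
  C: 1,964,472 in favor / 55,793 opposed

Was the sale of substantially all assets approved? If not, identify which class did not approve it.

A: 4/5 of 1475562 = 1180449.60, rounded up to 1180450; 1,180,450 required, 1,180,358 in favor — not approved.
B: 4/5 of 886039 = 708831.20, rounded up to 708832; 708,832 required, 709,089 in favor — approved.
C: 4/5 of 2455388 = 1964310.40, rounded up to 1964311; 1,964,311 required, 1,964,472 in favor — approved.

Not approved — the A shares did not give the required vote.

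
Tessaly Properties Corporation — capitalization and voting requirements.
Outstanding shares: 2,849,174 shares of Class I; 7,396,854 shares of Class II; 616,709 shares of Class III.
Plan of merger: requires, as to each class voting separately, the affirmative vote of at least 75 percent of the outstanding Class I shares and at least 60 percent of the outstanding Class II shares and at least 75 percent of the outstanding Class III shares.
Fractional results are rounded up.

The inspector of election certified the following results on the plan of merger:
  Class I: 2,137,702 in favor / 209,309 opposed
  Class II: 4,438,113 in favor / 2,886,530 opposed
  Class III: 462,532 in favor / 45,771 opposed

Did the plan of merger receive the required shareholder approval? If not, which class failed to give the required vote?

Approved — every class gave the required vote.

Class I: 3/4 of 2849174 = 2136880.50, rounded up to 2136881; 2,136,881 required, 2,137,702 in favor — approved.
Class II: 3/5 of 7396854 = 4438112.40, rounded up to 4438113; 4,438,113 required, 4,438,113 in favor — approved.
Class III: 3/4 of 616709 = 462531.75, rounded up to 462532; 462,532 required, 462,532 in favor — approved.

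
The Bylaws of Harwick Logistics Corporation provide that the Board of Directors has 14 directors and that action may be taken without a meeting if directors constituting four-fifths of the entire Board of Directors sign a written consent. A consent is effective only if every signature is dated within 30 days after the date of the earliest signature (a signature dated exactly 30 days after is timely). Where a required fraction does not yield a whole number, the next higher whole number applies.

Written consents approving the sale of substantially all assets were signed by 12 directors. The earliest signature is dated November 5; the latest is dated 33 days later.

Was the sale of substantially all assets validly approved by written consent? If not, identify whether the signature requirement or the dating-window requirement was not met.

Signatures required: four-fifths of 14 — 4/5 of 14 = 11.20, rounded up to 12, so 12 needed; 12 signed. Sufficient.
Dating window: the latest signature is 33 days after the earliest; the limit is 30 days. Outside the window.

Not effective — dating-window requirement not satisfied.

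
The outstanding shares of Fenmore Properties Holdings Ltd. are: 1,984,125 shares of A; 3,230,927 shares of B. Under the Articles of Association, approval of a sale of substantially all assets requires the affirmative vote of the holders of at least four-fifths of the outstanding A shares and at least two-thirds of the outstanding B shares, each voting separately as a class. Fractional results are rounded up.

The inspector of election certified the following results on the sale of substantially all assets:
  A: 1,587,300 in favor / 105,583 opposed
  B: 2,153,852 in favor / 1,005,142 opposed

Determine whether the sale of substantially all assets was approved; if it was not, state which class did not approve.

A: 4/5 of 1984125 = 1587300; 1,587,300 required, 1,587,300 in favor — approved.
B: 2/3 of 3230927 = 2153951.33, rounded up to 2153952; 2,153,952 required, 2,153,852 in favor — not approved.

Not approved — the B shares did not give the required vote.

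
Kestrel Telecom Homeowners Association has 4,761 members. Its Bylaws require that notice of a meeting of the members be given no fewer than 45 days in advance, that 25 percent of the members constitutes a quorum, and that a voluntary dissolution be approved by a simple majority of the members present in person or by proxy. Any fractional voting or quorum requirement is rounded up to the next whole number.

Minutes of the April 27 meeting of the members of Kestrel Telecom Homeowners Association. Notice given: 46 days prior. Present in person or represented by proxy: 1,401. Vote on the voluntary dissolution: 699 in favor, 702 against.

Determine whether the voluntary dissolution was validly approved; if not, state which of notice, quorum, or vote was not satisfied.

Invalid — vote requirement not satisfied.

Notice: 46 days given; 45 required. Satisfied.
Quorum: 25% of 4,761 = 1,190.25, rounded up to 1,191; 1,401 present. Satisfied.
Vote: requires a majority of those present (1,401); a majority of 1401 is 701, so 701 needed; 699 in favor. Not satisfied.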